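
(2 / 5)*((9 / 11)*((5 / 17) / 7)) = 18 / 1309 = 0.01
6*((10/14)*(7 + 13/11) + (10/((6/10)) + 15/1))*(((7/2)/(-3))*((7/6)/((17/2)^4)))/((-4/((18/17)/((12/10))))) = 606550/46855281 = 0.01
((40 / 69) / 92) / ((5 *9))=0.00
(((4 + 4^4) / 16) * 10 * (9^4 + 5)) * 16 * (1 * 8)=136572800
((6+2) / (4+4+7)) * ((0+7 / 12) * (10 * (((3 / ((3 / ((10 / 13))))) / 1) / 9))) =280 / 1053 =0.27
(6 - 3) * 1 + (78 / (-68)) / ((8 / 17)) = 9 / 16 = 0.56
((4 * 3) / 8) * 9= 27 / 2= 13.50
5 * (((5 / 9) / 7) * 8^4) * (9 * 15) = 1536000 / 7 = 219428.57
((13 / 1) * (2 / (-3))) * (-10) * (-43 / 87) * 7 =-78260 / 261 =-299.85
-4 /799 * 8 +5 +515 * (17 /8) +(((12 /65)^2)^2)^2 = 2239100852045407453957 /2036777643996875000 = 1099.33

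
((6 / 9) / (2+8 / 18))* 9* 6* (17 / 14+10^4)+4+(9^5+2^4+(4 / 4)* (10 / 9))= 143007980 / 693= 206360.72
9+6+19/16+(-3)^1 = 211/16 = 13.19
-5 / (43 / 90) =-450 / 43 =-10.47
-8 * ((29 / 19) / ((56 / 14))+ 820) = -124698 / 19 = -6563.05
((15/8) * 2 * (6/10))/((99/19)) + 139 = 6135/44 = 139.43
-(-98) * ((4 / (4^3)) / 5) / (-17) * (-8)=49 / 85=0.58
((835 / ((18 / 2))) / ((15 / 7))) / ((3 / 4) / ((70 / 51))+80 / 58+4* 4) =9492280 / 3930039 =2.42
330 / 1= 330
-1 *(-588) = 588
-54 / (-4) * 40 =540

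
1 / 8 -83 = -663 / 8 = -82.88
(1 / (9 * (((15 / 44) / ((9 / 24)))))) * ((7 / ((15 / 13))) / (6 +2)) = 1001 / 10800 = 0.09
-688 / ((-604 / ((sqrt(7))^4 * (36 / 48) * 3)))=18963 / 151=125.58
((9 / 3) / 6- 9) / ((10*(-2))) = 0.42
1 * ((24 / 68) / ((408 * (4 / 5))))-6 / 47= -27509 / 217328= -0.13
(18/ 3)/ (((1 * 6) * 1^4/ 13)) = 13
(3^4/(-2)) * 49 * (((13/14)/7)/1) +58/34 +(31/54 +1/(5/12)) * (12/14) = -5547671/21420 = -258.99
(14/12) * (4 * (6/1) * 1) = 28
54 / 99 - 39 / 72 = 1 / 264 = 0.00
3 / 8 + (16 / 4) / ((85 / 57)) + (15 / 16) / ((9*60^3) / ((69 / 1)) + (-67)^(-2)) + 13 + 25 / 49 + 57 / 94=9204057485306401 / 535930581517520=17.17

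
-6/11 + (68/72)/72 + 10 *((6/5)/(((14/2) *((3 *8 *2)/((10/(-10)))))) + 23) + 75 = 30379873/99792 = 304.43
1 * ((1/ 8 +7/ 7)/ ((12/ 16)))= 3/ 2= 1.50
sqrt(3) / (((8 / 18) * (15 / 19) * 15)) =19 * sqrt(3) / 100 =0.33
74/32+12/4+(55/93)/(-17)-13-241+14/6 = -6232655/25296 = -246.39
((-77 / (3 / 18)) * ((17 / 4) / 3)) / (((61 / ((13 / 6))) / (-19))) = 323323 / 732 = 441.70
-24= -24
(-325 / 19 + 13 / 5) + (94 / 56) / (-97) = -3747113 / 258020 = -14.52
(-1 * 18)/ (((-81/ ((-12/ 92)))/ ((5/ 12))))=-0.01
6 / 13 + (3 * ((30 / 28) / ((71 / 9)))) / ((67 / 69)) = 762873 / 865774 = 0.88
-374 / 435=-0.86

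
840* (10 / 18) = 1400 / 3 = 466.67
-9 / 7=-1.29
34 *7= 238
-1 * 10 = -10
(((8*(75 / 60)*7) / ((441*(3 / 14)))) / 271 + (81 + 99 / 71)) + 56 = 71898262 / 519507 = 138.40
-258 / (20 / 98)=-6321 / 5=-1264.20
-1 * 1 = -1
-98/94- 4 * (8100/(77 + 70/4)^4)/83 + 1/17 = -1027696783318/1044689114637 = -0.98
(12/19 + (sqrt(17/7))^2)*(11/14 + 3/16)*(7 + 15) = 487993/7448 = 65.52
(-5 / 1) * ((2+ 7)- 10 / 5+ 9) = -80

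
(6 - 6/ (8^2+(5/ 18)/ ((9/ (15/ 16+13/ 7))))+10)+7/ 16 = 16.34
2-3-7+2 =-6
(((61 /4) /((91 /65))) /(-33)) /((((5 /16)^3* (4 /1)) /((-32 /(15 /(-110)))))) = -999424 /1575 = -634.55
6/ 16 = 3/ 8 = 0.38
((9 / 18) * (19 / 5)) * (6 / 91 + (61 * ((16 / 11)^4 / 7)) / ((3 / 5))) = 2471080891 / 19984965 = 123.65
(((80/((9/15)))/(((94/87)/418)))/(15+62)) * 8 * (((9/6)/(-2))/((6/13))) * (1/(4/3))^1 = -2148900/329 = -6531.61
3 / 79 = 0.04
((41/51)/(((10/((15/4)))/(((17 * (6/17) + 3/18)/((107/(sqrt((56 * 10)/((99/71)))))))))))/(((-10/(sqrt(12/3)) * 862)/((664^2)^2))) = -36861067753984 * sqrt(27335)/388074555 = -15704072.16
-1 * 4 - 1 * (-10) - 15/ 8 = 4.12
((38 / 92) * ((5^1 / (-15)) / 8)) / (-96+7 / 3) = 19 / 103408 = 0.00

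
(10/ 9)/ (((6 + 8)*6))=5/ 378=0.01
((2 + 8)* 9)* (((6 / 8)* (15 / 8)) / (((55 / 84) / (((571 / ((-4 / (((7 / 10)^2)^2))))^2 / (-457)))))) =-3197134082312541 / 6434560000000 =-496.87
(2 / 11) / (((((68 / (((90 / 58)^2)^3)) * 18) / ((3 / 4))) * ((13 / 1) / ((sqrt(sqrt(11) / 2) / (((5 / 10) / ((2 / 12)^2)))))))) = 307546875 * 11^(1 / 4) * sqrt(2) / 92544991574464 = 0.00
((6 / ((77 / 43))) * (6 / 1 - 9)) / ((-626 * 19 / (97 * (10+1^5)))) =37539 / 41629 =0.90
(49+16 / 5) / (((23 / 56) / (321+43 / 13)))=61621056 / 1495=41218.10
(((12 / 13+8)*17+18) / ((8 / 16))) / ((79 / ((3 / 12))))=1103 / 1027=1.07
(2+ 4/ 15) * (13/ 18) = 221/ 135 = 1.64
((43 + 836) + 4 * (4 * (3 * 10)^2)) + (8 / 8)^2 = 15280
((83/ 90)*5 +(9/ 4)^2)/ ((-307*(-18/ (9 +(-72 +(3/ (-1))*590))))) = -851123/ 265248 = -3.21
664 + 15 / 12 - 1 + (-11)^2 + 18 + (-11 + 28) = 3281 / 4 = 820.25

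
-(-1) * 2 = 2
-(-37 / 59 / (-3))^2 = -1369 / 31329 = -0.04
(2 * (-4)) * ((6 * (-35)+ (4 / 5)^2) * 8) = 334976 / 25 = 13399.04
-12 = -12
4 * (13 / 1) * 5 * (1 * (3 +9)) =3120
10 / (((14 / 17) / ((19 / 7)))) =1615 / 49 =32.96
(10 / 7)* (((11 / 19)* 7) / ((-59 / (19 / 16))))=-55 / 472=-0.12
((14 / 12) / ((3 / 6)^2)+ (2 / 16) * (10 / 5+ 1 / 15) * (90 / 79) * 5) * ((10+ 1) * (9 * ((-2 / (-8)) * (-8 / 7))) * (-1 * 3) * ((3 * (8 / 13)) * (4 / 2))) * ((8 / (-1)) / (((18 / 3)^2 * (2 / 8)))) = -12289728 / 7189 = -1709.52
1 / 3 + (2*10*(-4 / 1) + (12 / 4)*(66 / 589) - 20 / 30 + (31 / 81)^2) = -308577356 / 3864429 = -79.85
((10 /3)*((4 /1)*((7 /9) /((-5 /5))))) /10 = -28 /27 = -1.04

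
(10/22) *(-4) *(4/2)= -40/11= -3.64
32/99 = 0.32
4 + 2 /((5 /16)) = 52 /5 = 10.40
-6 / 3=-2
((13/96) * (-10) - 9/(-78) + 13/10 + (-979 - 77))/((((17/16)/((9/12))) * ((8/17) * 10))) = -3294529/20800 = -158.39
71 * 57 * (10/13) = 3113.08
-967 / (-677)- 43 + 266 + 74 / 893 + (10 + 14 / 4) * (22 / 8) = 1265400473 / 4836488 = 261.64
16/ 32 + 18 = 37/ 2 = 18.50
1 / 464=0.00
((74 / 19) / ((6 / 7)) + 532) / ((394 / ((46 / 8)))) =703409 / 89832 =7.83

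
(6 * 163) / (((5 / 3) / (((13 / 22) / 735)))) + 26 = 356707 / 13475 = 26.47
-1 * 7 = -7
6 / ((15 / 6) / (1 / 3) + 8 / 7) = 84 / 121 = 0.69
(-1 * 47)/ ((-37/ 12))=564/ 37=15.24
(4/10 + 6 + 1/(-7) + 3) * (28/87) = 432/145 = 2.98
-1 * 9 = -9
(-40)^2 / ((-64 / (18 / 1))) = -450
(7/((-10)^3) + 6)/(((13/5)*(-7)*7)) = -461/9800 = -0.05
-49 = -49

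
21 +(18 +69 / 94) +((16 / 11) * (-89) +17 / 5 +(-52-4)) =-735797 / 5170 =-142.32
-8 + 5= -3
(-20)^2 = 400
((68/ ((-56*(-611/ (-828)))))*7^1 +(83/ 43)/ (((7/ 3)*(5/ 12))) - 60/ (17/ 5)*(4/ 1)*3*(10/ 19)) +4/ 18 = -322826066924/ 2673146385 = -120.77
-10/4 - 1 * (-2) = -1/2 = -0.50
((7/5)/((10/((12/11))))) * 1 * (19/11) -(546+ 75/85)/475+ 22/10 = 1282382/977075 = 1.31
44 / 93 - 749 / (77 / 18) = -178634 / 1023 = -174.62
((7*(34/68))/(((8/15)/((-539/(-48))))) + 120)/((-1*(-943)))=49585/241408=0.21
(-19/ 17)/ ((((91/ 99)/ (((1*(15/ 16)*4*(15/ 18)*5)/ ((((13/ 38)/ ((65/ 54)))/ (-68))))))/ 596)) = 739598750/ 273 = 2709152.93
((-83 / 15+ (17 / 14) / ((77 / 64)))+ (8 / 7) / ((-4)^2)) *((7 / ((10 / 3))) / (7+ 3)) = -71999 / 77000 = -0.94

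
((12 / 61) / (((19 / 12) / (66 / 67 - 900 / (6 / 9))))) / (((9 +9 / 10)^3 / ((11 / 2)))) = -241024000 / 253692351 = -0.95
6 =6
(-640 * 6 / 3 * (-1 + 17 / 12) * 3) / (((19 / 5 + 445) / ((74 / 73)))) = -148000 / 40953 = -3.61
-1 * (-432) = 432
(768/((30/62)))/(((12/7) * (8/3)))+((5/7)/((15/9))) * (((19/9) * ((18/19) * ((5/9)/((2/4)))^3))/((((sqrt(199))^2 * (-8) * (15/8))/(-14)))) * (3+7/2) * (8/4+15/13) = 251925256/725355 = 347.31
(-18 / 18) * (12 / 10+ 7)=-41 / 5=-8.20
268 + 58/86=268.67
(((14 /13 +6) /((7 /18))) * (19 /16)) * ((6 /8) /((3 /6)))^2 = 35397 /728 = 48.62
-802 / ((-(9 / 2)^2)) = 3208 / 81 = 39.60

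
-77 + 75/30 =-74.50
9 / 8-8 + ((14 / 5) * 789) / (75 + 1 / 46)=445129 / 19720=22.57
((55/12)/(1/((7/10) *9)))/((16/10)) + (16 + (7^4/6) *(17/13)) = 1391125/2496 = 557.34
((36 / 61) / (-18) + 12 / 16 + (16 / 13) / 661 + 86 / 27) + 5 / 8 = 512809045 / 113221368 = 4.53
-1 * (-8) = 8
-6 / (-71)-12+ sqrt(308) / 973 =-846 / 71+ 2*sqrt(77) / 973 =-11.90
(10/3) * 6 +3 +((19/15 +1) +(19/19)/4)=1531/60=25.52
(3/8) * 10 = 15/4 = 3.75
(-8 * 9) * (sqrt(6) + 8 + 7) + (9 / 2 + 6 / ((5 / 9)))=-10647 / 10-72 * sqrt(6)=-1241.06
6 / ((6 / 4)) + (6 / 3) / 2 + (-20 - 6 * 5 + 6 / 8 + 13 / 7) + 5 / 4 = -288 / 7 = -41.14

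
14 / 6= 2.33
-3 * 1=-3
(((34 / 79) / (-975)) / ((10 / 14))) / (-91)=34 / 5006625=0.00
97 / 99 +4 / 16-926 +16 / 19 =-6951635 / 7524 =-923.93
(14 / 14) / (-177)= -1 / 177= -0.01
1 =1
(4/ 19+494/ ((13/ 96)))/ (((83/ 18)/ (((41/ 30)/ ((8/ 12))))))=12788802/ 7885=1621.92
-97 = -97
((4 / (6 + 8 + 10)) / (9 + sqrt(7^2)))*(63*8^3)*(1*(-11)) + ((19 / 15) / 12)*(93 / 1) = -221171 / 60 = -3686.18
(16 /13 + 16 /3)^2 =65536 /1521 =43.09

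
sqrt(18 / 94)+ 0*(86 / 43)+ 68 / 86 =3*sqrt(47) / 47+ 34 / 43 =1.23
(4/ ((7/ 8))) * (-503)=-16096/ 7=-2299.43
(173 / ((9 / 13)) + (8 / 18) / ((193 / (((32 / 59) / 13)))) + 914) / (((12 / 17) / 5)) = 43934370835 / 5329116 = 8244.21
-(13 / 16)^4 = -28561 / 65536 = -0.44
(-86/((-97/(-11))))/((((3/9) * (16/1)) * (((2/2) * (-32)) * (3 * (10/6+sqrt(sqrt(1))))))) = 1419/198656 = 0.01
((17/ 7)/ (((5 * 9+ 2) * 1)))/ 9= 17/ 2961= 0.01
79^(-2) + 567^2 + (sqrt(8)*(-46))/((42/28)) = 2006412850/6241 - 184*sqrt(2)/3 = 321402.26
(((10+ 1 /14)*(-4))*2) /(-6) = 94 /7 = 13.43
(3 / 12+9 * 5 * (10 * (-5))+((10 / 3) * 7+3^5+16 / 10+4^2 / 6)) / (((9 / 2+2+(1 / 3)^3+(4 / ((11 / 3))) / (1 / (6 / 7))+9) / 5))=-82293057 / 136982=-600.76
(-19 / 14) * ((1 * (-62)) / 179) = 589 / 1253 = 0.47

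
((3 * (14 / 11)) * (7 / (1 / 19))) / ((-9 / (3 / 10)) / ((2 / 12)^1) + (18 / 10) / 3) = -9310 / 3289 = -2.83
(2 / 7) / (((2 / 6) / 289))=1734 / 7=247.71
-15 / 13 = -1.15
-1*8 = -8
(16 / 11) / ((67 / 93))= 1488 / 737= 2.02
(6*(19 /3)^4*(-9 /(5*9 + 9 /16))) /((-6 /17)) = 35447312 /6561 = 5402.73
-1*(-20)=20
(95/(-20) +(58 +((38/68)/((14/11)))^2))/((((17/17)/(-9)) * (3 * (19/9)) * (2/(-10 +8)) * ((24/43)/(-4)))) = -4686126111/8609888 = -544.27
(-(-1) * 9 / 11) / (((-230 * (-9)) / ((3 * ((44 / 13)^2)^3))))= 989497344 / 555083035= 1.78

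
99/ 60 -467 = -465.35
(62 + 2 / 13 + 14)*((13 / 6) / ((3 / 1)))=55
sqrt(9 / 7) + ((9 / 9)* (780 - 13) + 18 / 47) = 3* sqrt(7) / 7 + 36067 / 47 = 768.52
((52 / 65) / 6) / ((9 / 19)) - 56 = -7522 / 135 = -55.72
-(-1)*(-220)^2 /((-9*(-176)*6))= 275 /54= 5.09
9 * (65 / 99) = 65 / 11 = 5.91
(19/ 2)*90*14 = 11970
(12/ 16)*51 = 153/ 4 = 38.25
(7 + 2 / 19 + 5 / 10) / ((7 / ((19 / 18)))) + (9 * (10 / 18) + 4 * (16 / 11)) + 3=41483 / 2772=14.97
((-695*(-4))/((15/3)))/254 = 2.19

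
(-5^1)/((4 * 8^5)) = -5/131072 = -0.00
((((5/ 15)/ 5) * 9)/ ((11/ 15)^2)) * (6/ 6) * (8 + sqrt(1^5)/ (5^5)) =675027/ 75625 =8.93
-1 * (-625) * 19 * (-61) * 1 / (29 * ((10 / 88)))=-6374500 / 29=-219810.34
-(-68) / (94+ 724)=34 / 409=0.08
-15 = -15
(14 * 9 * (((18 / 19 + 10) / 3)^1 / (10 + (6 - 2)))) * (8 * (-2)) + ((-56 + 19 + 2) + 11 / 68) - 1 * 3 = -727799 / 1292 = -563.31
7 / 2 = 3.50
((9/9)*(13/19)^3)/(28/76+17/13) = 28561/149454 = 0.19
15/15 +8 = 9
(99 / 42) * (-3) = -99 / 14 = -7.07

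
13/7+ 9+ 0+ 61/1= 503/7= 71.86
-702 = -702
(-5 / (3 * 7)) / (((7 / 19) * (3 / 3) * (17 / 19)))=-1805 / 2499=-0.72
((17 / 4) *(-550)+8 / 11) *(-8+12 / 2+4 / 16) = 359863 / 88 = 4089.35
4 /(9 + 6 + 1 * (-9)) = 0.67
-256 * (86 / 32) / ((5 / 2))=-1376 / 5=-275.20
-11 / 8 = -1.38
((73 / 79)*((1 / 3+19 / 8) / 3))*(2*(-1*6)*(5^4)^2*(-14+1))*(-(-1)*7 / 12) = 168669921875 / 5688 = 29653643.09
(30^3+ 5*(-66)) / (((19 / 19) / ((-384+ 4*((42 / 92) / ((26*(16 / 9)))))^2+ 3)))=44994277390486095 / 11443328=3931922373.50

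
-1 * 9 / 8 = -9 / 8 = -1.12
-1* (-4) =4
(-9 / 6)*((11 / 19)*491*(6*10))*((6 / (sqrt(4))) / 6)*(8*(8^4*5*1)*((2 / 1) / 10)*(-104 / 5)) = 165653250048 / 19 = 8718592107.79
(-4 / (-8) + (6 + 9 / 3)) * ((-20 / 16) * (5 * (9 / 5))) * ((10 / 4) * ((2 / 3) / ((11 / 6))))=-4275 / 44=-97.16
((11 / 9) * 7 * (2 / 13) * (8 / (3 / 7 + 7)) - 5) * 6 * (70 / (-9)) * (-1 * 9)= -762860 / 507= -1504.65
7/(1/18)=126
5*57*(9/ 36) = 285/ 4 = 71.25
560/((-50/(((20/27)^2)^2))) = -1792000/531441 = -3.37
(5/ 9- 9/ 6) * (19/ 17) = -19/ 18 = -1.06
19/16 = 1.19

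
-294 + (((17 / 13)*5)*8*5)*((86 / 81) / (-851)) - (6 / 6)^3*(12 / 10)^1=-1324110028 / 4480515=-295.53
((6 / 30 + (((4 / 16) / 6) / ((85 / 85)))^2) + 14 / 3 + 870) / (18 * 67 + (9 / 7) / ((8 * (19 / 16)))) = 335109593 / 461998080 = 0.73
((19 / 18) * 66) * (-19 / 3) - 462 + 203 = -6302 / 9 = -700.22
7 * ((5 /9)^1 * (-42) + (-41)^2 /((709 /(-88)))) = -3453898 /2127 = -1623.84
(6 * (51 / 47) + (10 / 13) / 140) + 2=72847 / 8554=8.52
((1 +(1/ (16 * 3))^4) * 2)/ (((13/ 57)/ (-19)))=-166.62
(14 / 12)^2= 49 / 36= 1.36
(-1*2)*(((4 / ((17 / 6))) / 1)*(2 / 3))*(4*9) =-1152 / 17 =-67.76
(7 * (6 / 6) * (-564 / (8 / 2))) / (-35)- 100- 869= -940.80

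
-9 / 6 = -3 / 2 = -1.50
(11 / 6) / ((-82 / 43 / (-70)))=16555 / 246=67.30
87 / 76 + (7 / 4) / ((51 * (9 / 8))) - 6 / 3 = -28771 / 34884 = -0.82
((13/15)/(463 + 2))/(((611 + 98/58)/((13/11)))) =0.00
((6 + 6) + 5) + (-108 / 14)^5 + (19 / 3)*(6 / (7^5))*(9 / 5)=-2294396183 / 84035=-27302.86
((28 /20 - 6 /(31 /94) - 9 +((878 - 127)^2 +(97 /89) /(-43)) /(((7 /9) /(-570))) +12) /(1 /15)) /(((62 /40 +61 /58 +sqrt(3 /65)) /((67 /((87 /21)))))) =-45115397163642825069960 /1162651023227 +266778104245428338080 * sqrt(195) /1162651023227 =-35599713801.19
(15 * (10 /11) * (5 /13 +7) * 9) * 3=2718.88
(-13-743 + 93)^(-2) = 1 / 439569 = 0.00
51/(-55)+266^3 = 1035160229/55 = 18821095.07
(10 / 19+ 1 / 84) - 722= -1151453 / 1596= -721.46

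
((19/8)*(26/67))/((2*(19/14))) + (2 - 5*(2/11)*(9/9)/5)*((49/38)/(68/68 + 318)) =6198381/17867828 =0.35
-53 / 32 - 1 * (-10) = 267 / 32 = 8.34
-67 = -67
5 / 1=5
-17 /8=-2.12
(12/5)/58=6/145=0.04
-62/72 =-31/36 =-0.86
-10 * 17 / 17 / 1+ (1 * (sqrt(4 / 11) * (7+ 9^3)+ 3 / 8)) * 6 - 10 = -71 / 4+ 8832 * sqrt(11) / 11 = 2645.20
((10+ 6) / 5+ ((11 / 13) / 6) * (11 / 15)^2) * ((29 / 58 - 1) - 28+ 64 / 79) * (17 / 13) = -171035725 / 1441908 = -118.62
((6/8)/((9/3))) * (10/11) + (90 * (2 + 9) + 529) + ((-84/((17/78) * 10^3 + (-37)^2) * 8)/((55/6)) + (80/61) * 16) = 639612850909/415288610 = 1540.16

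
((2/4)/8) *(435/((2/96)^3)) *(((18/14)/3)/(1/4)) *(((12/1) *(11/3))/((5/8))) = 2540077056/7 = 362868150.86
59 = 59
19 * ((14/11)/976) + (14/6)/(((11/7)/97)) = 2319863/16104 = 144.06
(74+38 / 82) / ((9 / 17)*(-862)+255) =-51901 / 140343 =-0.37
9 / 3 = 3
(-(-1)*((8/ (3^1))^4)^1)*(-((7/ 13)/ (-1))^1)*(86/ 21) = 352256/ 3159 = 111.51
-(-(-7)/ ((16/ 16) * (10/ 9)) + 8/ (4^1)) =-83/ 10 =-8.30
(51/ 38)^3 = 132651/ 54872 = 2.42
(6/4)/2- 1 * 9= -33/4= -8.25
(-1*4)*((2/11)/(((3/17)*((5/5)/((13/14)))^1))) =-884/231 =-3.83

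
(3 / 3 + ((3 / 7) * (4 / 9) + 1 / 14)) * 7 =8.83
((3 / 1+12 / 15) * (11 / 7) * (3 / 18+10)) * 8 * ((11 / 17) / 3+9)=4793624 / 1071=4475.84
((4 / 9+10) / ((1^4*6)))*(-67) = -3149 / 27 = -116.63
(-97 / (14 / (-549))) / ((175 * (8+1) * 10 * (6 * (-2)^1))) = -5917 / 294000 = -0.02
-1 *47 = -47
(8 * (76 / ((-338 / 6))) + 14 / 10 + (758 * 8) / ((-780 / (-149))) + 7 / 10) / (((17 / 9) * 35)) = 17486733 / 1005550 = 17.39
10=10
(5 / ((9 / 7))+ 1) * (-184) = -8096 / 9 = -899.56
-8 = -8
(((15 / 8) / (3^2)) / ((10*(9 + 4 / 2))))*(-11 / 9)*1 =-1 / 432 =-0.00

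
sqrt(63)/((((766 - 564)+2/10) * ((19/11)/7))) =385 * sqrt(7)/6403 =0.16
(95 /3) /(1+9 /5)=475 /42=11.31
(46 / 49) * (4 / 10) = 92 / 245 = 0.38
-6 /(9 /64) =-128 /3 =-42.67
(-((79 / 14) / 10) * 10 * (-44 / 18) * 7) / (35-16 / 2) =869 / 243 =3.58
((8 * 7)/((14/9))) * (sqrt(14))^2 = 504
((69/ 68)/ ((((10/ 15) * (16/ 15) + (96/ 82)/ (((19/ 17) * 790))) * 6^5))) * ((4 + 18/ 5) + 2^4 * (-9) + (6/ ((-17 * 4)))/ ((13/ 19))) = -427080200947/ 17078402045952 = -0.03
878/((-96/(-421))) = 184819/48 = 3850.40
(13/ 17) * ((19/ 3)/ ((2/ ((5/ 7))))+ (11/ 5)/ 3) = 481/ 210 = 2.29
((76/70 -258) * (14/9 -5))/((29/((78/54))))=3623776/82215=44.08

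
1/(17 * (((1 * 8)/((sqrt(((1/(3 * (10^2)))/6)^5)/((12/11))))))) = 11 * sqrt(2)/317260800000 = 0.00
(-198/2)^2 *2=19602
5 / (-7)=-5 / 7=-0.71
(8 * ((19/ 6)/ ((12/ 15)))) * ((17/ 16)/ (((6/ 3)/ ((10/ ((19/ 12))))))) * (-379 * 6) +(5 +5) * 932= -232292.50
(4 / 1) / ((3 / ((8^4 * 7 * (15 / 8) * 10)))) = 716800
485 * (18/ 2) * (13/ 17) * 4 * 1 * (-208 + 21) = -2496780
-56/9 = -6.22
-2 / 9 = -0.22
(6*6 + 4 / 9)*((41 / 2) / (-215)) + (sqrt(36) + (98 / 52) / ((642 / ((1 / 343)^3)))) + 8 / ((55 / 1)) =260461028837279 / 97531983368820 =2.67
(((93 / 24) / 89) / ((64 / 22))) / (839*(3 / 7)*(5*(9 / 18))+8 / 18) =0.00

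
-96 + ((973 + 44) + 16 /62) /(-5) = -299.45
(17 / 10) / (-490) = -17 / 4900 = -0.00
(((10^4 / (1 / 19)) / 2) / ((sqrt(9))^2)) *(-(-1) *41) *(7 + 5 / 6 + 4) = 138272500 / 27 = 5121203.70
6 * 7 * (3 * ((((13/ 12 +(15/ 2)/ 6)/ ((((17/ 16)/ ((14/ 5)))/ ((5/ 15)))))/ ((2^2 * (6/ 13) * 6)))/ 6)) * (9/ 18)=4459/ 2295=1.94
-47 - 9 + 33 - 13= -36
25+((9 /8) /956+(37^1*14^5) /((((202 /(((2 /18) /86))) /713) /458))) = 12424675630907207 /298937376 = 41562804.21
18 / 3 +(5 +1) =12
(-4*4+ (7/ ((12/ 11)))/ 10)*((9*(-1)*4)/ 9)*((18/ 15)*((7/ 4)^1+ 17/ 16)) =16587/ 80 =207.34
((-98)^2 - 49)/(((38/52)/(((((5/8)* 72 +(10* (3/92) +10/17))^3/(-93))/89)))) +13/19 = -1916530075143146697/12534169545164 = -152904.43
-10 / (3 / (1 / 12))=-5 / 18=-0.28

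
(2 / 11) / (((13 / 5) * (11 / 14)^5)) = 5378240 / 23030293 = 0.23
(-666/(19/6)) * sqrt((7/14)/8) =-999/19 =-52.58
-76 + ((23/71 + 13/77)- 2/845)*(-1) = -353356236/4619615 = -76.49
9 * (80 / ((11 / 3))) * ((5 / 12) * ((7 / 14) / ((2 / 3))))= 675 / 11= 61.36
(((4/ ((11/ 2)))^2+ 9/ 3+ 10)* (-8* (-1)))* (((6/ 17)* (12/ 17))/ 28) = 235728/ 244783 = 0.96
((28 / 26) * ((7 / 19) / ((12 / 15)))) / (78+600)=245 / 334932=0.00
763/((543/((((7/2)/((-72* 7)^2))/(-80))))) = -109/450385920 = -0.00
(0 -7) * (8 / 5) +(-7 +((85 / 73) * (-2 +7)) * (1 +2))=-268 / 365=-0.73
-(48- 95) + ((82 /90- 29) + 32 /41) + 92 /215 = 1596181 /79335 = 20.12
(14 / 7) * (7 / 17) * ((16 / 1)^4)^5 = 16924961474604808445886464 / 17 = 995585969094400496816850.80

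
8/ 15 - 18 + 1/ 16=-4177/ 240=-17.40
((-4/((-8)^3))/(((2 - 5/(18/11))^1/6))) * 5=-135/608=-0.22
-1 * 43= -43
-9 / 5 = -1.80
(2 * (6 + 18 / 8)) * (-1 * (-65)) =2145 / 2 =1072.50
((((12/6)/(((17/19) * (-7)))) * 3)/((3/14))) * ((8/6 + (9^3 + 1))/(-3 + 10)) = -166744/357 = -467.07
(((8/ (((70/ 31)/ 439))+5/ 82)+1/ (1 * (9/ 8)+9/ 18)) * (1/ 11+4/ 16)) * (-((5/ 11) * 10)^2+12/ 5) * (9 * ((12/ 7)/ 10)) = -12987959448942/ 869043175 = -14945.13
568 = 568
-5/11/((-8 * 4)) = 5/352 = 0.01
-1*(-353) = 353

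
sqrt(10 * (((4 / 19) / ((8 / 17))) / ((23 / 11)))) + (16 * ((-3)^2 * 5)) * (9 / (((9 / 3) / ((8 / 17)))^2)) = 160.91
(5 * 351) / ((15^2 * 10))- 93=-4611 / 50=-92.22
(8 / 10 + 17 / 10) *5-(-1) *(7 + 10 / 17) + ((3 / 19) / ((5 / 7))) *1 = 65599 / 3230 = 20.31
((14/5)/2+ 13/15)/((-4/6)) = -3.40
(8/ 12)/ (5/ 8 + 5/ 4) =16/ 45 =0.36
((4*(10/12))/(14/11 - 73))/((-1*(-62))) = -55/73377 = -0.00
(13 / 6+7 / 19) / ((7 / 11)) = 3179 / 798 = 3.98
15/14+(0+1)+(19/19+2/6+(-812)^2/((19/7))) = 193849853/798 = 242919.62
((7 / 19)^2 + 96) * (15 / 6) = 240.34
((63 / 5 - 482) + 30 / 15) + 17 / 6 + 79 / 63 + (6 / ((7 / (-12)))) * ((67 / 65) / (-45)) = -2709001 / 5850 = -463.08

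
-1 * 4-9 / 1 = -13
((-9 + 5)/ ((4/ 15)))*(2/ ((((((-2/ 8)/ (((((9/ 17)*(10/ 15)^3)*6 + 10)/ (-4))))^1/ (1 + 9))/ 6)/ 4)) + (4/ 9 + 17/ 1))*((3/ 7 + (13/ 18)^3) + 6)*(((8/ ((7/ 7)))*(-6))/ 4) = 1119873108955/ 173502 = 6454525.65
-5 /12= -0.42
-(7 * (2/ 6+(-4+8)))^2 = -8281/ 9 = -920.11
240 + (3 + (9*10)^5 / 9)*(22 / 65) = 1110324282 / 5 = 222064856.40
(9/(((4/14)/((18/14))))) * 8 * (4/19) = 1296/19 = 68.21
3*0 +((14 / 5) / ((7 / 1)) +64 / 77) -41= -15311 / 385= -39.77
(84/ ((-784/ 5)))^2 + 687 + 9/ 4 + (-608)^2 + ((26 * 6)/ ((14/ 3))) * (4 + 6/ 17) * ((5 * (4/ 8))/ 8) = 4936678001/ 13328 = 370399.01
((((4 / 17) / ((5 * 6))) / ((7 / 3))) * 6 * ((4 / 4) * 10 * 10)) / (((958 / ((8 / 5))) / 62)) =11904 / 57001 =0.21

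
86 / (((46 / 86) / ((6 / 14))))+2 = 11416 / 161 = 70.91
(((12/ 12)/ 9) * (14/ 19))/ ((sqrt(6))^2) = 7/ 513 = 0.01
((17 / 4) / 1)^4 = 83521 / 256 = 326.25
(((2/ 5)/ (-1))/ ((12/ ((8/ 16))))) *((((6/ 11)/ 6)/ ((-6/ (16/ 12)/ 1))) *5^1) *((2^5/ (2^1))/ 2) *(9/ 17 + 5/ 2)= 206/ 5049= 0.04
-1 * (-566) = 566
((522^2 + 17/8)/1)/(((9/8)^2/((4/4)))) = 17439112/81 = 215297.68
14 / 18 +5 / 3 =22 / 9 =2.44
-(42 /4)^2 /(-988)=0.11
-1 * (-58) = 58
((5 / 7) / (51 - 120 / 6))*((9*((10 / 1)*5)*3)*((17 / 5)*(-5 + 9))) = 91800 / 217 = 423.04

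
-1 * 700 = -700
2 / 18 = 1 / 9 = 0.11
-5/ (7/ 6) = -30/ 7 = -4.29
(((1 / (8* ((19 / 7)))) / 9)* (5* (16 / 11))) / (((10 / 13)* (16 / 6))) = 91 / 5016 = 0.02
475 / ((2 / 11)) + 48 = 5321 / 2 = 2660.50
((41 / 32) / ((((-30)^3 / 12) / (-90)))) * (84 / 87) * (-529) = -151823 / 5800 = -26.18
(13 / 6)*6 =13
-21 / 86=-0.24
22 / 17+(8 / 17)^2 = 438 / 289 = 1.52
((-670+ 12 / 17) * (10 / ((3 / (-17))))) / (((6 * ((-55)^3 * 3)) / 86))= -978508 / 898425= -1.09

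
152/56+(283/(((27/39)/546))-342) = 4679921/21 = 222853.38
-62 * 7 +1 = -433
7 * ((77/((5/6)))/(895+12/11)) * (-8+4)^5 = -36427776/49285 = -739.13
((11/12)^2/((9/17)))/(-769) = -2057/996624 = -0.00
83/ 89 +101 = 9072/ 89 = 101.93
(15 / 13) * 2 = 30 / 13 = 2.31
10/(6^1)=1.67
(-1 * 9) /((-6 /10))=15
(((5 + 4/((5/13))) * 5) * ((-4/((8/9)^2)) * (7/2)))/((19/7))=-305613/608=-502.65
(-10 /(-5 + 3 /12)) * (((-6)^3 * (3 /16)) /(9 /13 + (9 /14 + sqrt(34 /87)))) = -6233212440 /76209893 + 53660880 * sqrt(2958) /76209893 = -43.49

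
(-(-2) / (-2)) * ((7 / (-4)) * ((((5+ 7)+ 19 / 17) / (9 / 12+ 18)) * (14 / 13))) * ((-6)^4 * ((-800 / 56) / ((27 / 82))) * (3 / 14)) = -3510912 / 221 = -15886.48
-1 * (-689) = 689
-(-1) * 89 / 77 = 89 / 77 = 1.16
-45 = -45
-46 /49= -0.94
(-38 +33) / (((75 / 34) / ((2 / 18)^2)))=-34 / 1215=-0.03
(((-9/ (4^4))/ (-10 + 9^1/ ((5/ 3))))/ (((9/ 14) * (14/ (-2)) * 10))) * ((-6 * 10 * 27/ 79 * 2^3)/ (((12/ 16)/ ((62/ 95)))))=837/ 34523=0.02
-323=-323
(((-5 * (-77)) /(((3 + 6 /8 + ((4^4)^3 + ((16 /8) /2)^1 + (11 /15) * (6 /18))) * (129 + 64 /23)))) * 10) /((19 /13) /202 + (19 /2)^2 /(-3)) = -2759724000 /47665542217876681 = -0.00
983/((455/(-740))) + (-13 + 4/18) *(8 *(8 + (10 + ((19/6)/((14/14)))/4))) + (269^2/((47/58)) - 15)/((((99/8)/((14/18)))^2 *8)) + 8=-11773874430931/3395429037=-3467.57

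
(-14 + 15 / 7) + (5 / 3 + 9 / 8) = -1523 / 168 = -9.07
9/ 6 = 3/ 2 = 1.50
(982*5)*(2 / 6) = 4910 / 3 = 1636.67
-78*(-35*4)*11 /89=120120 /89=1349.66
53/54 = 0.98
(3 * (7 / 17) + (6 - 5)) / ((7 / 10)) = 380 / 119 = 3.19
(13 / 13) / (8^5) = 1 / 32768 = 0.00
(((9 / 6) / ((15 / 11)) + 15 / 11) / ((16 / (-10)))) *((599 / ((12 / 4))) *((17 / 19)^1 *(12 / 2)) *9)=-24836337 / 1672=-14854.27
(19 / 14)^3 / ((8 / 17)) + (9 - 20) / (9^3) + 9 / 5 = 567837647 / 80015040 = 7.10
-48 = -48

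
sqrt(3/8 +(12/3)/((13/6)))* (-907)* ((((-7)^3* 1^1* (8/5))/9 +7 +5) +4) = 60798.74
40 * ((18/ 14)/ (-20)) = -18/ 7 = -2.57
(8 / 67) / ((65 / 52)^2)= 128 / 1675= 0.08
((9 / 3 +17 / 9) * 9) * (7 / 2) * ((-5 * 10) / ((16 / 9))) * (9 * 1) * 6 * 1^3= -467775 / 2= -233887.50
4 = 4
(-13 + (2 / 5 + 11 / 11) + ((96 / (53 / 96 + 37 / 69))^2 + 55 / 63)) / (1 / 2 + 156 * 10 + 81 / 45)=38775239162 / 7796236329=4.97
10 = 10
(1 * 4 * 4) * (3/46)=24/23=1.04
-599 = -599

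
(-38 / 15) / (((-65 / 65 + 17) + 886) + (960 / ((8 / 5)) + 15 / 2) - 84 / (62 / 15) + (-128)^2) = -0.00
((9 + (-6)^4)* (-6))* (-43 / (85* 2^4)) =33669 / 136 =247.57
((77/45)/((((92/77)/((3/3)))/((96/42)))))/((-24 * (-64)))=847/397440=0.00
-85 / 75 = -17 / 15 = -1.13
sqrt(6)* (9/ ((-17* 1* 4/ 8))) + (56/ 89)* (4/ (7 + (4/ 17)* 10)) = 3808/ 14151 - 18* sqrt(6)/ 17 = -2.32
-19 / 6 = -3.17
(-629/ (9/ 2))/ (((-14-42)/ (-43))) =-27047/ 252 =-107.33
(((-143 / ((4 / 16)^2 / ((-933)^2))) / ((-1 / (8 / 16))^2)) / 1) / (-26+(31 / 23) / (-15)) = 171782299260 / 9001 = 19084801.61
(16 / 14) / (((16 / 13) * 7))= 0.13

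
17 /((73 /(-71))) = -1207 /73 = -16.53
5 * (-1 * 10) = -50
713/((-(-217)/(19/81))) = 437/567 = 0.77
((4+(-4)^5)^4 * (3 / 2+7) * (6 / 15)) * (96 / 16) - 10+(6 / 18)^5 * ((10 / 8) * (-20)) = 5365832703549545 / 243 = 22081616063989.90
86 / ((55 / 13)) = 1118 / 55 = 20.33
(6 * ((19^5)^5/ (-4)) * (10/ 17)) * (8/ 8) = -1396147435323841343049144154207485/ 17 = -82126319724931843708773190000000.00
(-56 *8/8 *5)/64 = -35/8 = -4.38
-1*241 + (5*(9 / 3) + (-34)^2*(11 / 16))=2275 / 4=568.75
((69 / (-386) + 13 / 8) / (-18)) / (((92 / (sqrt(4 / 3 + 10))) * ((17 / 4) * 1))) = -2233 * sqrt(102) / 32600016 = -0.00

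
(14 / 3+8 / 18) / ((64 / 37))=2.95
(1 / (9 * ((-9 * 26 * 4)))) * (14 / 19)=-0.00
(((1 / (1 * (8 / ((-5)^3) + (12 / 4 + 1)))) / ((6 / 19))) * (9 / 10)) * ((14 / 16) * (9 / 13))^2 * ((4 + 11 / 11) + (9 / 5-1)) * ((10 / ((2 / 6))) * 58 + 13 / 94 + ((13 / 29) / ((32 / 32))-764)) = 1003786394625 / 666957824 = 1505.02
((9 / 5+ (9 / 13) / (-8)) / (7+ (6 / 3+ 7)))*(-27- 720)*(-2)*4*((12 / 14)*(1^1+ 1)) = 1996731 / 1820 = 1097.10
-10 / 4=-5 / 2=-2.50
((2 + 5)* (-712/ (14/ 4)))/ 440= -178/ 55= -3.24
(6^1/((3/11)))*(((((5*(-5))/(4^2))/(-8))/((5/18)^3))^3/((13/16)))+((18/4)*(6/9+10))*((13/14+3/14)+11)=30680017653/1456000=21071.44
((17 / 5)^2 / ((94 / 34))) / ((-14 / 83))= -407779 / 16450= -24.79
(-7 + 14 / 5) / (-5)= 21 / 25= 0.84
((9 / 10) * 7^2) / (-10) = -441 / 100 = -4.41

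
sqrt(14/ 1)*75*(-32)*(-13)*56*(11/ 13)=5531666.28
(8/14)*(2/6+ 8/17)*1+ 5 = 5.46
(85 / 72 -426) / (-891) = 30587 / 64152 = 0.48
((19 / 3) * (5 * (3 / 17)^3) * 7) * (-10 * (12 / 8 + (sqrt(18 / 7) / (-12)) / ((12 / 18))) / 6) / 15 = -1995 / 9826 + 285 * sqrt(14) / 39304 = -0.18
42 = 42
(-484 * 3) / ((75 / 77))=-37268 / 25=-1490.72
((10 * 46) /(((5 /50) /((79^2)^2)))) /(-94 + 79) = -35834074520 /3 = -11944691506.67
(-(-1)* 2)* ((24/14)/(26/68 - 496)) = -0.01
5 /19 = 0.26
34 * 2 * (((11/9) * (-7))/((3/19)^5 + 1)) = -589311562/1013049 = -581.72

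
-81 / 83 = -0.98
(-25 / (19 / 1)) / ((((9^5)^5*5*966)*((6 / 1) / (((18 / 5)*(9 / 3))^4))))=-4 / 4648787329906893150282375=-0.00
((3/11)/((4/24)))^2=324/121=2.68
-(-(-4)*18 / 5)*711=-10238.40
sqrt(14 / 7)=sqrt(2)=1.41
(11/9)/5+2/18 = 16/45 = 0.36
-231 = -231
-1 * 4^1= -4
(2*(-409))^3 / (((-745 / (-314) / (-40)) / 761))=1046319219601024 / 149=7022276641617.61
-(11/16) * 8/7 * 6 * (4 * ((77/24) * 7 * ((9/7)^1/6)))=-363/4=-90.75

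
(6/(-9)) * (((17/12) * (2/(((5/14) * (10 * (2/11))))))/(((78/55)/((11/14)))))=-22627/14040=-1.61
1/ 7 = 0.14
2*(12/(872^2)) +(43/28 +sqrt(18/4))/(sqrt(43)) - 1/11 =-95015/1045528 +sqrt(43)/28 +3*sqrt(86)/86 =0.47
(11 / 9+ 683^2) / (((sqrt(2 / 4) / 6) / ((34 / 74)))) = 142746008 *sqrt(2) / 111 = 1818678.74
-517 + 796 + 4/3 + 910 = 3571/3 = 1190.33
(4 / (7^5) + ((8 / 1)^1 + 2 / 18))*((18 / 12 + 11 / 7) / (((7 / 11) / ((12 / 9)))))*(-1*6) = -2321383724 / 7411887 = -313.20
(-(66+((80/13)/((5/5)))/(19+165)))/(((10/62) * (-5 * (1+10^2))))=612064/754975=0.81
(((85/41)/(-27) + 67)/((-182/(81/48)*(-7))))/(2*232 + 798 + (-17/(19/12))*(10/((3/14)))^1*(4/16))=351899/4512599728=0.00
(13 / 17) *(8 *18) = 1872 / 17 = 110.12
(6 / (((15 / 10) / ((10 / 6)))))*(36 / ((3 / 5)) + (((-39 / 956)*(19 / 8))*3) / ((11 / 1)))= 8409095 / 21032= 399.82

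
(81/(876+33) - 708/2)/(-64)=35745/6464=5.53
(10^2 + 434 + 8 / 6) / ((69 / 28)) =44968 / 207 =217.24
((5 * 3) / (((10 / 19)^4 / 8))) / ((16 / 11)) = 4300593 / 4000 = 1075.15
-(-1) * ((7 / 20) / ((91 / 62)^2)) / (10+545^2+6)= 0.00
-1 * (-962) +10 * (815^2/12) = 3326897/6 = 554482.83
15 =15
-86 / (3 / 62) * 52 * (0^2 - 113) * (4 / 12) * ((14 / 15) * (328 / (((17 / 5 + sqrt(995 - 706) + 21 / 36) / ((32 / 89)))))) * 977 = 17991954354110464 / 1008459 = 17841037021.94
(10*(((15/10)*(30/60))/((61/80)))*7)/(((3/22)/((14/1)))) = 431200/61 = 7068.85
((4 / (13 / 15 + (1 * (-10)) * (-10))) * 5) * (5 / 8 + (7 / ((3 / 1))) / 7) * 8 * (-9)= -20700 / 1513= -13.68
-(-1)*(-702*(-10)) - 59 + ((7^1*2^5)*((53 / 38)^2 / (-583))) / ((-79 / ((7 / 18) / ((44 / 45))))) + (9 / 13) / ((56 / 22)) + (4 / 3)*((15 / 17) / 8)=148651049532719 / 21353544212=6961.42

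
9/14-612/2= -4275/14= -305.36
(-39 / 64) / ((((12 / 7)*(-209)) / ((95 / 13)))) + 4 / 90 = 7207 / 126720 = 0.06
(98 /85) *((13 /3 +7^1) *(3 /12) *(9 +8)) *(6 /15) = 1666 /75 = 22.21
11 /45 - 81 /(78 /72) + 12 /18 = -43207 /585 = -73.86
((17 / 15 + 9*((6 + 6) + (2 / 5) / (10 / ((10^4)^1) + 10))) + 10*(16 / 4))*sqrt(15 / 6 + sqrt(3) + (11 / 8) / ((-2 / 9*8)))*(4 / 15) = 22426237*sqrt(442 + 256*sqrt(3)) / 9000900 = 74.14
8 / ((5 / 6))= 48 / 5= 9.60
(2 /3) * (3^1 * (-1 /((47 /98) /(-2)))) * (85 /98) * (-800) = -272000 /47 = -5787.23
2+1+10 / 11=43 / 11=3.91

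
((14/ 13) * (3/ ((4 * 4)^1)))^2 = 441/ 10816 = 0.04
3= 3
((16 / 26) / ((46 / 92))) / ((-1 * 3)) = -16 / 39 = -0.41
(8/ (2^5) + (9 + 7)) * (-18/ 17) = -585/ 34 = -17.21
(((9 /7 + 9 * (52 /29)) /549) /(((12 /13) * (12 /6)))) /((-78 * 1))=-131 /594384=-0.00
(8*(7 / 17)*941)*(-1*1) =-52696 / 17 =-3099.76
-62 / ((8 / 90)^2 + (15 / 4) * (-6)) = 251100 / 91093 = 2.76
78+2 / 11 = 860 / 11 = 78.18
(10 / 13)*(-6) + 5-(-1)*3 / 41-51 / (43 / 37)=-995279 / 22919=-43.43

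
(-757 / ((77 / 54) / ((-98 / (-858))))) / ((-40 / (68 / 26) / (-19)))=-15404193 / 204490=-75.33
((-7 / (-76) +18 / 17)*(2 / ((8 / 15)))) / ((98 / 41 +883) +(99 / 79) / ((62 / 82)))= 2239622745 / 460301191424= 0.00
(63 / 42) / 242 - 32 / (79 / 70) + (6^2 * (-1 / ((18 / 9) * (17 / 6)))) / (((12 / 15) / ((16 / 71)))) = -1390884821 / 46150852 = -30.14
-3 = -3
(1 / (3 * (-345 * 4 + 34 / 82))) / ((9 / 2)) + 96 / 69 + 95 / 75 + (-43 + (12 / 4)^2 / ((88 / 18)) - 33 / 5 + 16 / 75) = -1734384689461 / 38638185300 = -44.89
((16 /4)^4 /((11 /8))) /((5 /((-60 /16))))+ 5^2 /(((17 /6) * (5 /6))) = -24132 /187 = -129.05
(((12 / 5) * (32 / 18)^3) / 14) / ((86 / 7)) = 4096 / 52245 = 0.08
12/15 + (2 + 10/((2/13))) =339/5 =67.80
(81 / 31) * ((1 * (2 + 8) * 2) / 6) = 270 / 31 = 8.71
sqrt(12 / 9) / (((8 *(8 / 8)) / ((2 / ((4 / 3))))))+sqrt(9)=sqrt(3) / 8+3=3.22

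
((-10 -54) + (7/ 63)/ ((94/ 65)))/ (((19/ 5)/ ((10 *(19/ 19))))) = -168.22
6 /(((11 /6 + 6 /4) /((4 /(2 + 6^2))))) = 18 /95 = 0.19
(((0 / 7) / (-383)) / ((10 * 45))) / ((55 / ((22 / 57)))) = 0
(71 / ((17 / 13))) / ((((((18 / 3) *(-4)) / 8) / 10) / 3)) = -9230 / 17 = -542.94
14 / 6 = 7 / 3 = 2.33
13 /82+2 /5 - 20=-7971 /410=-19.44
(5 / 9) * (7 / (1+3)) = 35 / 36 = 0.97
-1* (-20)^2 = -400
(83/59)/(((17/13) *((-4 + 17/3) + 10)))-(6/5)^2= -236571/175525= -1.35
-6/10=-3/5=-0.60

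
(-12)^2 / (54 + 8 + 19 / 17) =2448 / 1073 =2.28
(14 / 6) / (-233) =-7 / 699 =-0.01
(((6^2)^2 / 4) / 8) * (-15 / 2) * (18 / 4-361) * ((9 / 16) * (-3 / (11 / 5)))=-83060.96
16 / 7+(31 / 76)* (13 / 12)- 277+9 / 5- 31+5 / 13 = -125769307 / 414960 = -303.09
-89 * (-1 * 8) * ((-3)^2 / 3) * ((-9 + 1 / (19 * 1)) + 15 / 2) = -58740 / 19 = -3091.58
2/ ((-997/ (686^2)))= -941192/ 997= -944.02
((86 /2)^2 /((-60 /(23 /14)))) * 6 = -42527 /140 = -303.76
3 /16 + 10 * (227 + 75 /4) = 39323 /16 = 2457.69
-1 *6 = -6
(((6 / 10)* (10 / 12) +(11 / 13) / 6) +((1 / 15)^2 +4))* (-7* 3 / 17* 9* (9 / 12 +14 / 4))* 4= -285348 / 325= -877.99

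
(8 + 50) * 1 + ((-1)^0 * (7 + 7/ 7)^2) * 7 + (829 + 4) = 1339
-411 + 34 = -377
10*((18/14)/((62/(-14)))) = -2.90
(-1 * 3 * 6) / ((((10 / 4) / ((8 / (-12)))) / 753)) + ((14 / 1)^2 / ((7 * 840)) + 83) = 110923 / 30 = 3697.43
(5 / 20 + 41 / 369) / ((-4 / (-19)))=1.72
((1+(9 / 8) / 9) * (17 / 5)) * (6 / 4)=459 / 80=5.74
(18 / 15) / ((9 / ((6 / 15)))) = 4 / 75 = 0.05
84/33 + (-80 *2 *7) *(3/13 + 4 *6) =-3880436/143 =-27135.92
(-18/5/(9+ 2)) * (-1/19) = 18/1045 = 0.02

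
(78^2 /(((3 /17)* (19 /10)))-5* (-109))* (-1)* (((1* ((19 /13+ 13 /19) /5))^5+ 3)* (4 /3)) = -3936743716181286620 /52403418882399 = -75123.80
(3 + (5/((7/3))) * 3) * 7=66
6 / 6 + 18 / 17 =35 / 17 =2.06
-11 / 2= -5.50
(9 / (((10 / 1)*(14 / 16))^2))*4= 576 / 1225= 0.47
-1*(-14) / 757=14 / 757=0.02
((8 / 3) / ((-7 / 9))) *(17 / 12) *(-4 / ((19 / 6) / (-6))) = -4896 / 133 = -36.81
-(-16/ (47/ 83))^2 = -1763584/ 2209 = -798.36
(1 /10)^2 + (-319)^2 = 101761.01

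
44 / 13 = 3.38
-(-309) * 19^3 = 2119431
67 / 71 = 0.94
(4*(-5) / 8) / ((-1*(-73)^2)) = 5 / 10658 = 0.00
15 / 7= 2.14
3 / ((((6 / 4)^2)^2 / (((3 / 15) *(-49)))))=-784 / 135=-5.81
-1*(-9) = 9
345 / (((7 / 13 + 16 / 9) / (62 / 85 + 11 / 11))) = 1186731 / 4607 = 257.59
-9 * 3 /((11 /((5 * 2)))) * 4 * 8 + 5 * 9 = -8145 /11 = -740.45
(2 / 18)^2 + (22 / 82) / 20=1711 / 66420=0.03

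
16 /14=8 /7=1.14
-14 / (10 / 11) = -15.40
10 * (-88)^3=-6814720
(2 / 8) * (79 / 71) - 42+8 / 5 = -40.12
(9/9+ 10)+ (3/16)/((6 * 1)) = 353/32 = 11.03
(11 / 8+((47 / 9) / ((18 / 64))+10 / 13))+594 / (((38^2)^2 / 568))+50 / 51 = 407867617399 / 18663009768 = 21.85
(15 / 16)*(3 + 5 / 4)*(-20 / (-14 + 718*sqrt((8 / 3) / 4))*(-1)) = 0.14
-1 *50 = -50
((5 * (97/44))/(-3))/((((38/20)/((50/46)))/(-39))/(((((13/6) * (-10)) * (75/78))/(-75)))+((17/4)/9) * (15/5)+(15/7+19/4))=-27584375/61172386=-0.45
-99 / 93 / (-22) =3 / 62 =0.05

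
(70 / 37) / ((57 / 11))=0.37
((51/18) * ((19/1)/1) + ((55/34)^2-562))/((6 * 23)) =-1753247/478584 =-3.66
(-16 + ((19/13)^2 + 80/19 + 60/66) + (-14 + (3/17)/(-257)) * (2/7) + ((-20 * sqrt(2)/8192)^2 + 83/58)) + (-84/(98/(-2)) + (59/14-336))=-22427726289592299029/65696310801465344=-341.38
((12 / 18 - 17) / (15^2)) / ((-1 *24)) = 49 / 16200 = 0.00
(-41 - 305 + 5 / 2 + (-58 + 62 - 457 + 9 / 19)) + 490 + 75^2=202121 / 38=5318.97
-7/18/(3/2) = -7/27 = -0.26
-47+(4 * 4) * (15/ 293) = -13531/ 293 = -46.18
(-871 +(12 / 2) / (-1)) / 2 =-438.50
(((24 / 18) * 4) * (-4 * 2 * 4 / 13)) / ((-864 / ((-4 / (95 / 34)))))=-2176 / 100035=-0.02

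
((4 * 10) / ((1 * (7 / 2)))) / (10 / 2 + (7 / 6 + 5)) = 480 / 469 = 1.02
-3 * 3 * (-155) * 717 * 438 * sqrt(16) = 1752376680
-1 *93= -93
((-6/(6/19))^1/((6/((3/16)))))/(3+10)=-19/416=-0.05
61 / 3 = 20.33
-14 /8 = -7 /4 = -1.75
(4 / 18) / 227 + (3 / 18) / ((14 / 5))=3461 / 57204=0.06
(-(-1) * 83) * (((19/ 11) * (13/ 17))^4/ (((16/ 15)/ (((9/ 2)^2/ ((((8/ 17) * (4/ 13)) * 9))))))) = 542179416968865/ 147315165184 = 3680.40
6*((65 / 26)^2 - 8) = -10.50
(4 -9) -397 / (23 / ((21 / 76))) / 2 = -25817 / 3496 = -7.38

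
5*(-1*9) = -45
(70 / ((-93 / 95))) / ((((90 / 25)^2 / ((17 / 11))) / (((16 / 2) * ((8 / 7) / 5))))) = -1292000 / 82863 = -15.59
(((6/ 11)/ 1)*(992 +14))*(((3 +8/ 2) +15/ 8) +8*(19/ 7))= 2584917/ 154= 16785.18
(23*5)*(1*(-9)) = -1035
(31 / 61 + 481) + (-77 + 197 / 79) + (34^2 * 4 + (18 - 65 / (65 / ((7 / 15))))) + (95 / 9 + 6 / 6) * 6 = 369945127 / 72285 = 5117.87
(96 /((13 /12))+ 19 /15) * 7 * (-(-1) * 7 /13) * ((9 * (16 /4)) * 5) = 10305876 /169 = 60981.51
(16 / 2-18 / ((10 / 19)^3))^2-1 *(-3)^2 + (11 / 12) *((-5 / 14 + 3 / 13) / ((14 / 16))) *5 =6364495437871 / 477750000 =13321.81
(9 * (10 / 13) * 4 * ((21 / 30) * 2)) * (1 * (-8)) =-4032 / 13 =-310.15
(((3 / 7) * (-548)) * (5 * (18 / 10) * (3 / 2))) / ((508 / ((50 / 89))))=-277425 / 79121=-3.51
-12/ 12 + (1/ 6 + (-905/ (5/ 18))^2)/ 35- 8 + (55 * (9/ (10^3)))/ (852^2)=102732345694631/ 338755200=303264.26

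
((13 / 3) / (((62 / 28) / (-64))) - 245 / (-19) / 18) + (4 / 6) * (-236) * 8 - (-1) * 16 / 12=-14650525 / 10602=-1381.86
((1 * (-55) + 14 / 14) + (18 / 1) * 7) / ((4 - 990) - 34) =-6 / 85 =-0.07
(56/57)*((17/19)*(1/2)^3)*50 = 5950/1083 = 5.49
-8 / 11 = -0.73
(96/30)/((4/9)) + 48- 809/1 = -3769/5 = -753.80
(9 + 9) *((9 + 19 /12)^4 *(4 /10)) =260144641 /2880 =90328.00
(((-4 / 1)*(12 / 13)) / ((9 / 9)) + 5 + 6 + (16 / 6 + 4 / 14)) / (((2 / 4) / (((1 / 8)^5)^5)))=2801 / 5156824199293652573356032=0.00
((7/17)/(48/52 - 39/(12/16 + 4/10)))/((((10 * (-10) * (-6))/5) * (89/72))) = -2093/24873720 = -0.00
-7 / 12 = -0.58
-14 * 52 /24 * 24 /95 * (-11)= 8008 /95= 84.29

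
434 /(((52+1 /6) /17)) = 44268 /313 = 141.43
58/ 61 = 0.95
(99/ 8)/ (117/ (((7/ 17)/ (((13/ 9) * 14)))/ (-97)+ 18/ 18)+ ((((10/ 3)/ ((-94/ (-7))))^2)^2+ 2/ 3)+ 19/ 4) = 1677314391515235/ 16596267388009454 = 0.10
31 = 31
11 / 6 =1.83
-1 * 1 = -1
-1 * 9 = -9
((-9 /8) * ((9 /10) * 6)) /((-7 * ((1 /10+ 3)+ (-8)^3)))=-0.00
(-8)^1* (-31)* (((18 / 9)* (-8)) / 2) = -1984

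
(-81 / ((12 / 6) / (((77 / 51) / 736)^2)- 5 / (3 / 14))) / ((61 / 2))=-0.00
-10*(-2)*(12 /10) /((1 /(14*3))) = 1008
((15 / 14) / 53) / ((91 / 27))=405 / 67522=0.01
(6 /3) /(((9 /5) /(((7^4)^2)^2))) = 332329305696010 /9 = 36925478410667.78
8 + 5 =13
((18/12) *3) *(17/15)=51/10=5.10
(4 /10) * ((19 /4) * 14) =133 /5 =26.60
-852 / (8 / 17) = -3621 / 2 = -1810.50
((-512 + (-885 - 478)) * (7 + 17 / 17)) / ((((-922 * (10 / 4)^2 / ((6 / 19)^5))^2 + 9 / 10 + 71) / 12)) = -0.00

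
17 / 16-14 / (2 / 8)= -54.94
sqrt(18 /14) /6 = sqrt(7) /14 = 0.19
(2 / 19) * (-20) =-40 / 19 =-2.11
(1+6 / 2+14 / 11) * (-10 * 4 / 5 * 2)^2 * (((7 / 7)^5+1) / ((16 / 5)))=843.64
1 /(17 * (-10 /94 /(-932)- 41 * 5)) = -43804 /152656855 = -0.00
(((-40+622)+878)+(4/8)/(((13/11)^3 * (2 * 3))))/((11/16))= 153971084/72501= 2123.71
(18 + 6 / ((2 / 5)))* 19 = 627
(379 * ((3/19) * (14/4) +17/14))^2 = 7932574225/17689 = 448446.73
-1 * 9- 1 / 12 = -109 / 12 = -9.08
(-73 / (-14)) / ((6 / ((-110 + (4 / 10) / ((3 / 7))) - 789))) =-983383 / 1260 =-780.46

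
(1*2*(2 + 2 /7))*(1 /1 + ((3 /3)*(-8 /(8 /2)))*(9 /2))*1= -256 /7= -36.57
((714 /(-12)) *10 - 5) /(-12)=50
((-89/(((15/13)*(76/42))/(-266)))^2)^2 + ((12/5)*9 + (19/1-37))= 10330414697835872251/625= 16528663516537395.60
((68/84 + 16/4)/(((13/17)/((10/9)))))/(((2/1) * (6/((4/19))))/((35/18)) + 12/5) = 8585/38961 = 0.22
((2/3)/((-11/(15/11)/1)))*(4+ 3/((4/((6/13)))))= -565/1573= -0.36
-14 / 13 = -1.08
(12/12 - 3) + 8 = 6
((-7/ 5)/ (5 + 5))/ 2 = -7/ 100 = -0.07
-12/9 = -4/3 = -1.33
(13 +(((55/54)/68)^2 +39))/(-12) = -701149393/161803008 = -4.33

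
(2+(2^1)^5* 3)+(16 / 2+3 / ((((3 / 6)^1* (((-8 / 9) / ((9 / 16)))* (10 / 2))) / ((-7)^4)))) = -549523 / 320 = -1717.26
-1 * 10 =-10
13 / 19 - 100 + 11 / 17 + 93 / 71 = -2232731 / 22933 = -97.36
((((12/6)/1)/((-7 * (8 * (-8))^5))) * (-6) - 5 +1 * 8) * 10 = 28185722865/939524096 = 30.00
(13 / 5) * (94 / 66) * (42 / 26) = 329 / 55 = 5.98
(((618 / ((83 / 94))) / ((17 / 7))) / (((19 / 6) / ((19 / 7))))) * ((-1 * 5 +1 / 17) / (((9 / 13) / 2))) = -84581952 / 23987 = -3526.16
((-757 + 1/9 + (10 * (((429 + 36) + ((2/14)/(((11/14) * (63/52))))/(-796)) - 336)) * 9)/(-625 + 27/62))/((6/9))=-46398247274/1780057587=-26.07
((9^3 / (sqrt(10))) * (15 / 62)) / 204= 729 * sqrt(10) / 8432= 0.27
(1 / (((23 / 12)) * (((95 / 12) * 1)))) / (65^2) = 144 / 9231625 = 0.00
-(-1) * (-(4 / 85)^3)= -64 / 614125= -0.00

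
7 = 7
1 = 1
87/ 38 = 2.29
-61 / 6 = -10.17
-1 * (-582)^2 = -338724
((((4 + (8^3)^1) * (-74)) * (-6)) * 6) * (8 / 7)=10996992 / 7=1570998.86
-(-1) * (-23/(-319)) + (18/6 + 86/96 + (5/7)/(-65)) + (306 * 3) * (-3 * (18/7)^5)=-1035848362769657/3345534192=-309621.22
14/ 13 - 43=-545/ 13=-41.92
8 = 8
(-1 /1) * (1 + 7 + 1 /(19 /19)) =-9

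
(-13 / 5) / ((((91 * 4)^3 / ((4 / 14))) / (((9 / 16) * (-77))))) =99 / 148395520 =0.00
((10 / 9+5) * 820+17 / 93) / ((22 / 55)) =6990755 / 558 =12528.23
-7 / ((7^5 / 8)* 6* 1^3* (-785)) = 4 / 5654355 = 0.00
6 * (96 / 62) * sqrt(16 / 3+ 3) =480 * sqrt(3) / 31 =26.82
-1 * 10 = -10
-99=-99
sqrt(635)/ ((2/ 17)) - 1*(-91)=91 + 17*sqrt(635)/ 2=305.19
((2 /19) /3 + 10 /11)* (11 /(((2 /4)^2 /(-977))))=-2313536 /57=-40588.35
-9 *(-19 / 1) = 171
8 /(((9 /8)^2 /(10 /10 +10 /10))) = 12.64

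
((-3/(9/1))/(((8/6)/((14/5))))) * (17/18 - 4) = 77/36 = 2.14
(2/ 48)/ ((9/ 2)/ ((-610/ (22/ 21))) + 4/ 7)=2135/ 28884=0.07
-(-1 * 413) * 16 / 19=6608 / 19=347.79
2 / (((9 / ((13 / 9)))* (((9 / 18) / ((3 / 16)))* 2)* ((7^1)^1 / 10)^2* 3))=325 / 7938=0.04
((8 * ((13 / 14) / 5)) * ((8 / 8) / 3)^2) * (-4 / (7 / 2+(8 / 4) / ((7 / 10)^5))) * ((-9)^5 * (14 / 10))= 45872622432 / 12941225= 3544.69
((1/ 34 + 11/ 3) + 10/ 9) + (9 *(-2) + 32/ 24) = -3629/ 306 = -11.86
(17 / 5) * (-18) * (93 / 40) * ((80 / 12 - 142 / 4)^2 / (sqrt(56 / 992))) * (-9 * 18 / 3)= 1277579223 * sqrt(217) / 700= 26885595.93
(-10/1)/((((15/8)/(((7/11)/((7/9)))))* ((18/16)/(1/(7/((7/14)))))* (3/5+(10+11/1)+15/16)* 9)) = -5120/3748437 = -0.00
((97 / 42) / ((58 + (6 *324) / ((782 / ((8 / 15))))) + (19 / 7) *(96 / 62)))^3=203161106493255069125 / 4228448191197925573180224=0.00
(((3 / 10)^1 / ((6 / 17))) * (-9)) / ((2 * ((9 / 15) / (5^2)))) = -1275 / 8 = -159.38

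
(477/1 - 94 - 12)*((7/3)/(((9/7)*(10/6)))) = 18179/45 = 403.98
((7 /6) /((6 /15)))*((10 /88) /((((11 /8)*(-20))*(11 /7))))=-245 /31944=-0.01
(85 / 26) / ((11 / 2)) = 85 / 143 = 0.59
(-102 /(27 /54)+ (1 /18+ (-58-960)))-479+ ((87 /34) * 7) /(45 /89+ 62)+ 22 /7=-10113748685 /5957973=-1697.52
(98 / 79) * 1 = 98 / 79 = 1.24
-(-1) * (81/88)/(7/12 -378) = -243/99638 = -0.00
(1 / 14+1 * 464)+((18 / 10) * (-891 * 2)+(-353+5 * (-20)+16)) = -222637 / 70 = -3180.53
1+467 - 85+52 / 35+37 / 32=431919 / 1120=385.64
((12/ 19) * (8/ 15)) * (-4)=-128/ 95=-1.35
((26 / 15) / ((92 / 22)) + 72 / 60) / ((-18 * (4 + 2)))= -557 / 37260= -0.01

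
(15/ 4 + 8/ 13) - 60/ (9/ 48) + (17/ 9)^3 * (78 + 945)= 6578.74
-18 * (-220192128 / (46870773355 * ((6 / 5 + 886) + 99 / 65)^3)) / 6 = 36282157891200 / 1807055773774383422302873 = 0.00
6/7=0.86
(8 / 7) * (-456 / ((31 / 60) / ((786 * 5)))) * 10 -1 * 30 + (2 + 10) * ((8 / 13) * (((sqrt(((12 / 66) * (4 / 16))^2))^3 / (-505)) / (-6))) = -75164322106237216 / 1896149255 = -39640509.26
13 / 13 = 1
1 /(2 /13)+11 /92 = 609 /92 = 6.62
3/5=0.60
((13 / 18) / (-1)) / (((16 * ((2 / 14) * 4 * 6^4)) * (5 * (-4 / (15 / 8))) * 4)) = 91 / 63700992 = 0.00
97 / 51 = 1.90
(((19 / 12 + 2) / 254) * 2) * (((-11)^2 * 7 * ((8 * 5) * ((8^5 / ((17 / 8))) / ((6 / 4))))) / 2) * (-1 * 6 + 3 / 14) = -61377085440 / 2159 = -28428478.67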